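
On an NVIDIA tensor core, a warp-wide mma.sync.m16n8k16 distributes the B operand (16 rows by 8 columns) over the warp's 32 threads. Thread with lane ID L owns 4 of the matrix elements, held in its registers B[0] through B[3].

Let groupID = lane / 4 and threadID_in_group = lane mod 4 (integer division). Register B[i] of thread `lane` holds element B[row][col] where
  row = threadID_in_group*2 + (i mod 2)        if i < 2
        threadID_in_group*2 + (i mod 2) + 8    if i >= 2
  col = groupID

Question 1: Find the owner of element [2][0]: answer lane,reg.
1,0

c: 0->gid=0  r: 2->r8=0,tid=1,i&1=0
L=0*4+1=1  i=0*2+0=0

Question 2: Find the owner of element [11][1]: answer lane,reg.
c: 1->gid=1  r: 11->r8=1,tid=1,i&1=1
L=1*4+1=5  i=1*2+1=3

5,3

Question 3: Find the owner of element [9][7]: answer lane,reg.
28,3

c:7=>grp=7  r:9=>rB=1,tig=0,lo=1
L=7*4+0=28  i=1*2+1=3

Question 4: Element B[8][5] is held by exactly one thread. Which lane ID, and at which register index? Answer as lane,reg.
c=5⇒gr=5  r=8⇒Rb=1,th=0,odd=0
L=5*4+0=20  i=1*2+0=2

20,2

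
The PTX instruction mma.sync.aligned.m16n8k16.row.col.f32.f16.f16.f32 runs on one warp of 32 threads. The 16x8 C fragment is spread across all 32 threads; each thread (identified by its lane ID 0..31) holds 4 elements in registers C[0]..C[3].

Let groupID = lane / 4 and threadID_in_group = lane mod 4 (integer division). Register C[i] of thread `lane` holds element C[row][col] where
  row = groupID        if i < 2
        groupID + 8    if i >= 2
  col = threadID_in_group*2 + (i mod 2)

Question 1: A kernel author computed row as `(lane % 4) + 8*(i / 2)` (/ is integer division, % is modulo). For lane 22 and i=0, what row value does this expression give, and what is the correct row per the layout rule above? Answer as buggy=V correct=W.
buggy=2 correct=5

`(lane % 4) + 8*(i / 2)`[22,0]->2
L=22->g=22>>2=5, t=22&3=2
[0]->row 5+0=5  col 2·2+0=4
row: 2 vs 5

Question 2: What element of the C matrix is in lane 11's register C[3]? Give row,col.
lane 11: gr=2 (11/4), th=3 (11%4)
i=3: r=2+8=10, c=3*2+1=7

10,7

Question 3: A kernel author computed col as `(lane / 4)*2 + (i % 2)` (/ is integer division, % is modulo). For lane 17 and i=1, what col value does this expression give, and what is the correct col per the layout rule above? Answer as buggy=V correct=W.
`(lane / 4)*2 + (i % 2)`[17,1]->9
17: gid=4,tid=1
[1] (4+0,1*2+1) = (4,3)
col: 9 vs 3

buggy=9 correct=3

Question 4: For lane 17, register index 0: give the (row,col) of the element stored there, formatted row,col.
4,2

lane 17: g=4 (17/4), t=1 (17%4)
i=0: r=4+0=4, c=1*2+0=2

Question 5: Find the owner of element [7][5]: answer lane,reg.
30,1

r=7→G=7,rhi=0  c=5→T=2,p=1
L=7*4+2=30  i=0*2+1=1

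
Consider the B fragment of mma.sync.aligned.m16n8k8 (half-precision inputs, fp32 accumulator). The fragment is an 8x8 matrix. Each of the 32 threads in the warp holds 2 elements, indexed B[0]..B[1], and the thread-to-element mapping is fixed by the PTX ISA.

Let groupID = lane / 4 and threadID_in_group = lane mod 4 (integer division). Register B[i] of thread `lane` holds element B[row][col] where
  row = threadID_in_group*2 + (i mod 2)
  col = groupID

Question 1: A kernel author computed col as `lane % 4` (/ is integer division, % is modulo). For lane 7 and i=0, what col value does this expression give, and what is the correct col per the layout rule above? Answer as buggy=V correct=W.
`lane % 4`[7,0]=>3
lane 7=>7/4=1, 7 mod 4=3
i=0  r:2·3+0=>6  c:1
col: 3 vs 1

buggy=3 correct=1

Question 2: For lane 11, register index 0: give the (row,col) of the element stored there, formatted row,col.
11: gr=2,th=3
[0] (3*2+0,2) = (6,2)

6,2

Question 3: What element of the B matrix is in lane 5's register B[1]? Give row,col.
3,1

5: G=1,T=1
[1] (1*2+1,1) = (3,1)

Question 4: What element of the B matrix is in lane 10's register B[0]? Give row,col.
lane 10: grp=2 (10/4), tig=2 (10%4)
i=0: r=2*2+0=4, c=grp=2

4,2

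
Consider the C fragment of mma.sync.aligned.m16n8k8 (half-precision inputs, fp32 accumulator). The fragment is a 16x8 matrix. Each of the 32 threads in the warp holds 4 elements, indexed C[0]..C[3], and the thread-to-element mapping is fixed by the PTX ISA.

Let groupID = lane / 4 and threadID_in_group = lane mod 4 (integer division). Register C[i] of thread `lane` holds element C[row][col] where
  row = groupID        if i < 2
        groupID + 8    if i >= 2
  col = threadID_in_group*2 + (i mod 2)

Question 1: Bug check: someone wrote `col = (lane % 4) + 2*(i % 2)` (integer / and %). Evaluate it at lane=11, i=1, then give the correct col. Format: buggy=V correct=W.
buggy=5 correct=7

`(lane % 4) + 2*(i % 2)`[11,1]->5
lane 11: g=2 (11/4), t=3 (11%4)
i=1: r=2+0=2, c=3*2+1=7
col: 5 vs 7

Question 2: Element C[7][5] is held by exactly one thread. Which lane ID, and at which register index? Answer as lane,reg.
r=7⇒gr=7,Rb=0  c=5⇒th=2,odd=1
L=7*4+2=30  i=0*2+1=1

30,1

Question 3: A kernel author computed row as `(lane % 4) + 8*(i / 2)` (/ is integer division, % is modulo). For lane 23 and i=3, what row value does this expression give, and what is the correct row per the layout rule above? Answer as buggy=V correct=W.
buggy=11 correct=13

`(lane % 4) + 8*(i / 2)`[23,3]->11
lane 23->23/4=5, 23 mod 4=3
i=3  r:5+8->13  c:2·3+1->7
row: 11 vs 13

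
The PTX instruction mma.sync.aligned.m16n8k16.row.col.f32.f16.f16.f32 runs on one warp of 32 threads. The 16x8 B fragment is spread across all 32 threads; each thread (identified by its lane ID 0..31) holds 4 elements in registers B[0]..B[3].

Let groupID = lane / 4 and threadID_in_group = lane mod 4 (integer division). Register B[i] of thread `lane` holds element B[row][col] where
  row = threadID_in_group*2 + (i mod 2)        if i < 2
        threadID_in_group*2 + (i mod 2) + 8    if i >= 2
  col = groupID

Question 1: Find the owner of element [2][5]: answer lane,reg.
c=5⇒gr=5  r=2⇒Rb=0,th=1,odd=0
L=5*4+1=21  i=0*2+0=0

21,0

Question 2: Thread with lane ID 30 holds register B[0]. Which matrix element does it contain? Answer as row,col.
4,7

lane 30: g=7 (30/4), t=2 (30%4)
i=0: r=2*2+0+0=4, c=g=7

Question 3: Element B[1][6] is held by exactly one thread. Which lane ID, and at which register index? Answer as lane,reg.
24,1

c=6⇒gr=6  r=1⇒Rb=0,th=0,odd=1
L=6*4+0=24  i=0*2+1=1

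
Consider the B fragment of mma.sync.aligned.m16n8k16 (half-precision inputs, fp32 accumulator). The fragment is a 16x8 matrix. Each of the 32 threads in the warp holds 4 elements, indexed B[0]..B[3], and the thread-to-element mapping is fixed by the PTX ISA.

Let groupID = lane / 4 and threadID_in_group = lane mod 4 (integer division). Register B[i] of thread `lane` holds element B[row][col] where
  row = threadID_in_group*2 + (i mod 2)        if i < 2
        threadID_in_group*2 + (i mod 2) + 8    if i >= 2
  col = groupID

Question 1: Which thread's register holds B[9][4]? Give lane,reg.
c: 4->gid=4  r: 9->r8=1,tid=0,i&1=1
L=4*4+0=16  i=1*2+1=3

16,3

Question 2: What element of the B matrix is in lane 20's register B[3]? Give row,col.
L=20->gid=20>>2=5, tid=20&3=0
[3]->row 0·2+1+8=9  col gid=5

9,5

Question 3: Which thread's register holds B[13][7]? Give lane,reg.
c=7⇒gr=7  r=13⇒Rb=1,th=2,odd=1
L=7*4+2=30  i=1*2+1=3

30,3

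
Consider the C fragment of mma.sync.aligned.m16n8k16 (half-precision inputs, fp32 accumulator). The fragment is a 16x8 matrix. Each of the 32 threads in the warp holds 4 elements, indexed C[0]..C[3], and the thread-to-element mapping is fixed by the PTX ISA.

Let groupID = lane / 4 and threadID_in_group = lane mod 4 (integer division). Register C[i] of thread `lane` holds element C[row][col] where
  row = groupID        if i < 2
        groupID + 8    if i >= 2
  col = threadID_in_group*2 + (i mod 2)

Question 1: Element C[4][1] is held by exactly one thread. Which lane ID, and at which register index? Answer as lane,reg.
r=4→G=4,rhi=0  c=1→T=0,p=1
L=4*4+0=16  i=0*2+1=1

16,1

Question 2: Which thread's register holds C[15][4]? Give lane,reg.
30,2

r:15=>grp=7,rB=1  c:4=>tig=2,lo=0
L=7*4+2=30  i=1*2+0=2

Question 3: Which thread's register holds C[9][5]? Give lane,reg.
6,3

r=9→G=1,rhi=1  c=5→T=2,p=1
L=1*4+2=6  i=1*2+1=3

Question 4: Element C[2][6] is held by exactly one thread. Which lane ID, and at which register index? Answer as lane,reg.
11,0

r=2->g=2,rb=0  c=6->t=3,b0=0
L=2*4+3=11  i=0*2+0=0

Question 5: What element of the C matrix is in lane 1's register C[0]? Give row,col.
0,2

1: grp=0,tig=1
[0] (0+0,1*2+0) = (0,2)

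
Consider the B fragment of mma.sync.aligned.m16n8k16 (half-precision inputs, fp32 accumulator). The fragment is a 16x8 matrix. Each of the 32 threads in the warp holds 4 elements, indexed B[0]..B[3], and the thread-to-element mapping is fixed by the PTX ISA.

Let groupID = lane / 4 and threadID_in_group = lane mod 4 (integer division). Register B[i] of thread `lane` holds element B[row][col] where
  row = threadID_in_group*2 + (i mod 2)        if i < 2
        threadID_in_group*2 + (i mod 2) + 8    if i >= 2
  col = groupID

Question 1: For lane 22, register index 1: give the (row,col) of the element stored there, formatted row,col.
L=22=>grp=22>>2=5, tig=22&3=2
[1]=>row 2·2+1+0=5  col grp=5

5,5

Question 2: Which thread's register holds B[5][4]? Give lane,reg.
c:4=>grp=4  r:5=>rB=0,tig=2,lo=1
L=4*4+2=18  i=0*2+1=1

18,1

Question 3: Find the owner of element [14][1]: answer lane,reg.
7,2

c=1⇒gr=1  r=14⇒Rb=1,th=3,odd=0
L=1*4+3=7  i=1*2+0=2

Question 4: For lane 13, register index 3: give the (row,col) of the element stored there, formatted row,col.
11,3

lane 13: G=3 (13/4), T=1 (13%4)
i=3: r=1*2+1+8=11, c=G=3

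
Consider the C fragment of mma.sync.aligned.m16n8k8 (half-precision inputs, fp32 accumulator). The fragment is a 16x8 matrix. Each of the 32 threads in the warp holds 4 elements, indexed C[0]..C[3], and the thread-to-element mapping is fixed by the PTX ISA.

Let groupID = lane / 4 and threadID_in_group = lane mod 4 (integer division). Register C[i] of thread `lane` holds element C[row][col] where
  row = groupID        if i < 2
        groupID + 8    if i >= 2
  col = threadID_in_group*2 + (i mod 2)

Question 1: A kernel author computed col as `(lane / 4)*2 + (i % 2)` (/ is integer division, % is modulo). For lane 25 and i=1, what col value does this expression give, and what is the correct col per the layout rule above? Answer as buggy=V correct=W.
buggy=13 correct=3

`(lane / 4)*2 + (i % 2)`[25,1]→13
L=25→G=25>>2=6, T=25&3=1
[1]→row 6+0=6  col 1·2+1=3
col: 13 vs 3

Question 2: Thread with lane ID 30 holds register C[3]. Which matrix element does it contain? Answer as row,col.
15,5

30: gr=7,th=2
[3] (7+8,2*2+1) = (15,5)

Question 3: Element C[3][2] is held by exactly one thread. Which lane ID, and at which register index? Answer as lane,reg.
13,0

r=3→G=3,rhi=0  c=2→T=1,p=0
L=3*4+1=13  i=0*2+0=0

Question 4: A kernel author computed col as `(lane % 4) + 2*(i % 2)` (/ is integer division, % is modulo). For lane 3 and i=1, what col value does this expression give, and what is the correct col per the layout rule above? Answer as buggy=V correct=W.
buggy=5 correct=7

`(lane % 4) + 2*(i % 2)`[3,1]->5
lane 3: g=0 (3/4), t=3 (3%4)
i=1: r=0+0=0, c=3*2+1=7
col: 5 vs 7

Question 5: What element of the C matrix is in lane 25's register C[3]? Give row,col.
lane 25: gid=6 (25/4), tid=1 (25%4)
i=3: r=6+8=14, c=1*2+1=3

14,3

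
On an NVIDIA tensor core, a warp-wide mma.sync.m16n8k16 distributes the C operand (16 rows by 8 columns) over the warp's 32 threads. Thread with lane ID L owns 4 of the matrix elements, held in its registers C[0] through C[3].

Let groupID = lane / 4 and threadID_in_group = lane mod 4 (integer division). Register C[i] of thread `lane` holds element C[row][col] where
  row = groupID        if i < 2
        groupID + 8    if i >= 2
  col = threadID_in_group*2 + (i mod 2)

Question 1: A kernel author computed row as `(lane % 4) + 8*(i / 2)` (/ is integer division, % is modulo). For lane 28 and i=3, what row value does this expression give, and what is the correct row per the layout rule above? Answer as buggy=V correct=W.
`(lane % 4) + 8*(i / 2)`[28,3]->8
lane 28->28/4=7, 28 mod 4=0
i=3  r:7+8->15  c:2·0+1->1
row: 8 vs 15

buggy=8 correct=15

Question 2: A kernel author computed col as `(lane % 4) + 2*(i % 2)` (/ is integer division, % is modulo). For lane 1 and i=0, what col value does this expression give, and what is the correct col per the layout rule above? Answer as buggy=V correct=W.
buggy=1 correct=2

`(lane % 4) + 2*(i % 2)`[1,0]=>1
lane 1=>1/4=0, 1 mod 4=1
i=0  r:0+0=>0  c:2·1+0=>2
col: 1 vs 2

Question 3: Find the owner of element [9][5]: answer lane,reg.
6,3

r=9→G=1,rhi=1  c=5→T=2,p=1
L=1*4+2=6  i=1*2+1=3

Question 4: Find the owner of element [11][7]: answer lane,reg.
15,3

r:11=>grp=3,rB=1  c:7=>tig=3,lo=1
L=3*4+3=15  i=1*2+1=3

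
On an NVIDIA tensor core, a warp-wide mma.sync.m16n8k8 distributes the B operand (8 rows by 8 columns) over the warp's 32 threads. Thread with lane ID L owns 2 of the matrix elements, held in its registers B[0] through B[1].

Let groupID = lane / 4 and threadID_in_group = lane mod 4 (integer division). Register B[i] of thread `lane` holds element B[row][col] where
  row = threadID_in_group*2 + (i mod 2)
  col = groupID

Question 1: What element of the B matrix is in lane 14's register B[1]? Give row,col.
lane 14->14/4=3, 14 mod 4=2
i=1  r:2·2+1->5  c:3

5,3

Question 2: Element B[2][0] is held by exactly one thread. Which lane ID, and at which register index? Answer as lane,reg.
1,0

c=0⇒gr=0  r=2⇒th=1,odd=0
L=0*4+1=1  i=0=0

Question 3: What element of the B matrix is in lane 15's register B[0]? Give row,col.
6,3

15: g=3,t=3
[0] (3*2+0,3) = (6,3)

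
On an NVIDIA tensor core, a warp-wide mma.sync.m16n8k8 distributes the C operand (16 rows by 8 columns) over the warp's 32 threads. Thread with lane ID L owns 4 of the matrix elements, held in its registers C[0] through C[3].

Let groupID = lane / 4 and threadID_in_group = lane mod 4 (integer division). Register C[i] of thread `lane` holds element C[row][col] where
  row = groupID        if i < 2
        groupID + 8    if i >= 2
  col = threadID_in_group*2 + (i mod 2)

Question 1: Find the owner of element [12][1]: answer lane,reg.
r:12=>grp=4,rB=1  c:1=>tig=0,lo=1
L=4*4+0=16  i=1*2+1=3

16,3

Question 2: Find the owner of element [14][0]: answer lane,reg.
r=14->g=6,rb=1  c=0->t=0,b0=0
L=6*4+0=24  i=1*2+0=2

24,2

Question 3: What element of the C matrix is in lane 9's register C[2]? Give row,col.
10,2

L=9=>grp=9>>2=2, tig=9&3=1
[2]=>row 2+8=10  col 1·2+0=2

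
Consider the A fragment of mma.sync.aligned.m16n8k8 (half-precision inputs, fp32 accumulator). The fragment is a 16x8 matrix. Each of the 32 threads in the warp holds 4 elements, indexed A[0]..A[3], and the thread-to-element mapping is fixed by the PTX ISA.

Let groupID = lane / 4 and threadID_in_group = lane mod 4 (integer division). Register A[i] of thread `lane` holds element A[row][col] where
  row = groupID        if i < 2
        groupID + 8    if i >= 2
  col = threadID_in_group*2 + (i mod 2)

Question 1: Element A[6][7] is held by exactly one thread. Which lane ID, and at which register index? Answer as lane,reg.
27,1

r=6→G=6,rhi=0  c=7→T=3,p=1
L=6*4+3=27  i=0*2+1=1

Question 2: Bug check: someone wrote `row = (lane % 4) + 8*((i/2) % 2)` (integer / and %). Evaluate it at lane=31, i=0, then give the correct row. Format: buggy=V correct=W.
buggy=3 correct=7

`(lane % 4) + 8*((i/2) % 2)`[31,0]=>3
lane 31=>31/4=7, 31 mod 4=3
i=0  r:7+0=>7  c:2·3+0=>6
row: 3 vs 7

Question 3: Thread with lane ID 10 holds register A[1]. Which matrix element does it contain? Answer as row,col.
10: grp=2,tig=2
[1] (2+0,2*2+1) = (2,5)

2,5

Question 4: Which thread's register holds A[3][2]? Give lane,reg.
r=3→G=3,rhi=0  c=2→T=1,p=0
L=3*4+1=13  i=0*2+0=0

13,0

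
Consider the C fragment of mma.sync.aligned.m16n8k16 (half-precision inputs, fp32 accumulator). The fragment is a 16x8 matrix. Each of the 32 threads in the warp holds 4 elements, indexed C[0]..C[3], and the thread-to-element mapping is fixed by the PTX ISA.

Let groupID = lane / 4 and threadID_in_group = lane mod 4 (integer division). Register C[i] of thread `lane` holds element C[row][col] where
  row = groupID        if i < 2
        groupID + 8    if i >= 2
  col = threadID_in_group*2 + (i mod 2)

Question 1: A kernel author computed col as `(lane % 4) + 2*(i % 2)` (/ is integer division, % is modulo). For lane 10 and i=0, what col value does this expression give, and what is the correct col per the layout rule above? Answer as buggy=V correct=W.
`(lane % 4) + 2*(i % 2)`[10,0]->2
lane 10->10/4=2, 10 mod 4=2
i=0  r:2+0->2  c:2·2+0->4
col: 2 vs 4

buggy=2 correct=4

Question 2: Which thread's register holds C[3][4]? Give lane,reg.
r=3⇒gr=3,Rb=0  c=4⇒th=2,odd=0
L=3*4+2=14  i=0*2+0=0

14,0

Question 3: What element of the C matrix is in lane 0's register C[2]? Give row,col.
lane 0⇒0/4=0, 0 mod 4=0
i=2  r:0+8⇒8  c:2·0+0⇒0

8,0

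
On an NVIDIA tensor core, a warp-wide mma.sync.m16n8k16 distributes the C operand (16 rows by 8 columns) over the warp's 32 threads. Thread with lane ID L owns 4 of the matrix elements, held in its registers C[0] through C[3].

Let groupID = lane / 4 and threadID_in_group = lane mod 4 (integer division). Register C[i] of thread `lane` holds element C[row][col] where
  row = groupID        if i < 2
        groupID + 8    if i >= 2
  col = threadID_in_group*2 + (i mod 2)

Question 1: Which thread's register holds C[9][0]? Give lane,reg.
r=9⇒gr=1,Rb=1  c=0⇒th=0,odd=0
L=1*4+0=4  i=1*2+0=2

4,2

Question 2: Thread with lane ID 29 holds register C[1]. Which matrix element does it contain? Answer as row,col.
7,3

lane 29⇒29/4=7, 29 mod 4=1
i=1  r:7+0⇒7  c:2·1+1⇒3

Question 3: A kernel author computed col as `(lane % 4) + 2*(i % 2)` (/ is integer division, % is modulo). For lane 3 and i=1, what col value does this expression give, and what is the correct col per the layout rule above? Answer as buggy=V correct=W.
`(lane % 4) + 2*(i % 2)`[3,1]⇒5
lane 3⇒3/4=0, 3 mod 4=3
i=1  r:0+0⇒0  c:2·3+1⇒7
col: 5 vs 7

buggy=5 correct=7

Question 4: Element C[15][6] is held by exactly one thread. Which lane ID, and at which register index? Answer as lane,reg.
r: 15->gid=7,r8=1  c: 6->tid=3,i&1=0
L=7*4+3=31  i=1*2+0=2

31,2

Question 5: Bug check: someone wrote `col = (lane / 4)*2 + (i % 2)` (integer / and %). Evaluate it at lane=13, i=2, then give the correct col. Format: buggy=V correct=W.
`(lane / 4)*2 + (i % 2)`[13,2]->6
13: g=3,t=1
[2] (3+8,1*2+0) = (11,2)
col: 6 vs 2

buggy=6 correct=2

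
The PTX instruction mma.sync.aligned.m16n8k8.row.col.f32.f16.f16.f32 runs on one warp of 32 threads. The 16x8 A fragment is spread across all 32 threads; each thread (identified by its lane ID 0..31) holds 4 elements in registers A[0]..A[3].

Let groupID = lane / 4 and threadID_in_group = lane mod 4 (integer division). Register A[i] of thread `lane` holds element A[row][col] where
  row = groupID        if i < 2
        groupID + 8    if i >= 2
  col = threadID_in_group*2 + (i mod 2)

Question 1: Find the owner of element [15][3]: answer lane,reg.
r=15⇒gr=7,Rb=1  c=3⇒th=1,odd=1
L=7*4+1=29  i=1*2+1=3

29,3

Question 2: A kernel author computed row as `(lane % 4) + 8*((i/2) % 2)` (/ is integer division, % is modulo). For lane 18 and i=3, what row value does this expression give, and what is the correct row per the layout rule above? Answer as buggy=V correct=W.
buggy=10 correct=12

`(lane % 4) + 8*((i/2) % 2)`[18,3]⇒10
L=18⇒gr=18>>2=4, th=18&3=2
[3]⇒row 4+8=12  col 2·2+1=5
row: 10 vs 12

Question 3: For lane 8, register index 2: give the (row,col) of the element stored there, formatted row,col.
10,0

L=8->gid=8>>2=2, tid=8&3=0
[2]->row 2+8=10  col 0·2+0=0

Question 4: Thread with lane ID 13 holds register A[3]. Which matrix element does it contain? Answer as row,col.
L=13->gid=13>>2=3, tid=13&3=1
[3]->row 3+8=11  col 1·2+1=3

11,3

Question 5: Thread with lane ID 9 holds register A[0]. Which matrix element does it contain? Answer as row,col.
L=9=>grp=9>>2=2, tig=9&3=1
[0]=>row 2+0=2  col 1·2+0=2

2,2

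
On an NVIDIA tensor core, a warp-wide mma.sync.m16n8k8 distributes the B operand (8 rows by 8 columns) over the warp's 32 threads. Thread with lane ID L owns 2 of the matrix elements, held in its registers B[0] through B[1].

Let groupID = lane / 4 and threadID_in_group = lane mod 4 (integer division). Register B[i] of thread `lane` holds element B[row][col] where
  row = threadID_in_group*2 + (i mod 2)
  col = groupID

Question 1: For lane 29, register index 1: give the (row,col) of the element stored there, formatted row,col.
lane 29: grp=7 (29/4), tig=1 (29%4)
i=1: r=1*2+1=3, c=grp=7

3,7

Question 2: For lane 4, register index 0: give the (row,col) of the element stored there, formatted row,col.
lane 4=>4/4=1, 4 mod 4=0
i=0  r:2·0+0=>0  c:1

0,1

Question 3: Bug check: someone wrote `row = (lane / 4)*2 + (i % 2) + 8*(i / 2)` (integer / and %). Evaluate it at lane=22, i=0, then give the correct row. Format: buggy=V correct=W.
buggy=10 correct=4

`(lane / 4)*2 + (i % 2) + 8*(i / 2)`[22,0]=>10
lane 22: grp=5 (22/4), tig=2 (22%4)
i=0: r=2*2+0=4, c=grp=5
row: 10 vs 4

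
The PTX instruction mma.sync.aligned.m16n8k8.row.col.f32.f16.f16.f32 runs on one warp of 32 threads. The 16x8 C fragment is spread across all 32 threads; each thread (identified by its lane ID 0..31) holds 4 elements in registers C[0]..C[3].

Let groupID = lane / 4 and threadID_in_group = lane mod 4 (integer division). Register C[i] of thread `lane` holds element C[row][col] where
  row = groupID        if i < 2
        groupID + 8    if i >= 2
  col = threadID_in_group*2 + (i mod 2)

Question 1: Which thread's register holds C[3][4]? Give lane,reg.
14,0

r: 3->gid=3,r8=0  c: 4->tid=2,i&1=0
L=3*4+2=14  i=0*2+0=0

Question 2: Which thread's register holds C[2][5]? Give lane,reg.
r: 2->gid=2,r8=0  c: 5->tid=2,i&1=1
L=2*4+2=10  i=0*2+1=1

10,1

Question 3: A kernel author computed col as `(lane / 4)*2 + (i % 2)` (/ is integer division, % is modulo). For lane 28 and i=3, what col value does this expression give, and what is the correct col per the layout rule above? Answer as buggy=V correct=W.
buggy=15 correct=1

`(lane / 4)*2 + (i % 2)`[28,3]->15
lane 28: g=7 (28/4), t=0 (28%4)
i=3: r=7+8=15, c=0*2+1=1
col: 15 vs 1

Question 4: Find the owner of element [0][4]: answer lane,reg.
r=0->g=0,rb=0  c=4->t=2,b0=0
L=0*4+2=2  i=0*2+0=0

2,0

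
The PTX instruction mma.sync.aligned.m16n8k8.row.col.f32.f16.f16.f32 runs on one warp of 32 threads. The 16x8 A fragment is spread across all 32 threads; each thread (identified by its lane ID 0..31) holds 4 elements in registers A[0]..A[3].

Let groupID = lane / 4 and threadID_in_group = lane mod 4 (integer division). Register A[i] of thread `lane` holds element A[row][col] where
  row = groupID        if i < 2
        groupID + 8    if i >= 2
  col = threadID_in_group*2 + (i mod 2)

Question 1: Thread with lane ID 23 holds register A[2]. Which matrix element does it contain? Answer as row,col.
13,6

L=23->g=23>>2=5, t=23&3=3
[2]->row 5+8=13  col 3·2+0=6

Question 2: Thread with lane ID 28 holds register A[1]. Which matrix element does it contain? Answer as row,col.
7,1

L=28→G=28>>2=7, T=28&3=0
[1]→row 7+0=7  col 0·2+1=1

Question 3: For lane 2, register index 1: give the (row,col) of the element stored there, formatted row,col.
lane 2: gr=0 (2/4), th=2 (2%4)
i=1: r=0+0=0, c=2*2+1=5

0,5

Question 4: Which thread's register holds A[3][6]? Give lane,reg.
15,0

r=3→G=3,rhi=0  c=6→T=3,p=0
L=3*4+3=15  i=0*2+0=0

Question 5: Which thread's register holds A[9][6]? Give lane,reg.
7,2

r:9=>grp=1,rB=1  c:6=>tig=3,lo=0
L=1*4+3=7  i=1*2+0=2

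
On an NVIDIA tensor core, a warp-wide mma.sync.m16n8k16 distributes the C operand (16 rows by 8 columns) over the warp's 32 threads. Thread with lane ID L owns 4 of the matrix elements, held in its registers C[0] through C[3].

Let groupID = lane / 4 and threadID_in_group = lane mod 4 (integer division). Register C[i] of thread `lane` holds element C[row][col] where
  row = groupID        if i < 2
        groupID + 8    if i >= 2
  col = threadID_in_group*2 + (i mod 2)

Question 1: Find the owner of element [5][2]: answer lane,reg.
r=5⇒gr=5,Rb=0  c=2⇒th=1,odd=0
L=5*4+1=21  i=0*2+0=0

21,0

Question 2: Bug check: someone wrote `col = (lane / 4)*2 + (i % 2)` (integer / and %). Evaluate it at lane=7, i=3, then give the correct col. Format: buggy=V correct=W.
buggy=3 correct=7

`(lane / 4)*2 + (i % 2)`[7,3]=>3
7: grp=1,tig=3
[3] (1+8,3*2+1) = (9,7)
col: 3 vs 7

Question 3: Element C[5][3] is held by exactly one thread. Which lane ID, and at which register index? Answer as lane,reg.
21,1

r=5→G=5,rhi=0  c=3→T=1,p=1
L=5*4+1=21  i=0*2+1=1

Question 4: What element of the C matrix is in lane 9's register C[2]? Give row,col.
lane 9: gr=2 (9/4), th=1 (9%4)
i=2: r=2+8=10, c=1*2+0=2

10,2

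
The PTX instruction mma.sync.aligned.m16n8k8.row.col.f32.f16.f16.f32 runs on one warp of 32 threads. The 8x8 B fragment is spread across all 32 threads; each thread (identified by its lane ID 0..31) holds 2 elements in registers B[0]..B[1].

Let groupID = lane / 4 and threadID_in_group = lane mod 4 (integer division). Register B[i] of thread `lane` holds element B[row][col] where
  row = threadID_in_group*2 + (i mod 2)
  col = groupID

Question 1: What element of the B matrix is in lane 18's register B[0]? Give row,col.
L=18->g=18>>2=4, t=18&3=2
[0]->row 2·2+0=4  col g=4

4,4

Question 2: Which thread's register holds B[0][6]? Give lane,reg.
24,0

c=6→G=6  r=0→T=0,p=0
L=6*4+0=24  i=0=0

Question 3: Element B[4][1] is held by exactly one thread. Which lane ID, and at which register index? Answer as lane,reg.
6,0

c: 1->gid=1  r: 4->tid=2,i&1=0
L=1*4+2=6  i=0=0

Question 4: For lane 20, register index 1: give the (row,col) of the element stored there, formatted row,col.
1,5

lane 20: g=5 (20/4), t=0 (20%4)
i=1: r=0*2+1=1, c=g=5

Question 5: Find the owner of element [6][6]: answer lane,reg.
27,0

c=6⇒gr=6  r=6⇒th=3,odd=0
L=6*4+3=27  i=0=0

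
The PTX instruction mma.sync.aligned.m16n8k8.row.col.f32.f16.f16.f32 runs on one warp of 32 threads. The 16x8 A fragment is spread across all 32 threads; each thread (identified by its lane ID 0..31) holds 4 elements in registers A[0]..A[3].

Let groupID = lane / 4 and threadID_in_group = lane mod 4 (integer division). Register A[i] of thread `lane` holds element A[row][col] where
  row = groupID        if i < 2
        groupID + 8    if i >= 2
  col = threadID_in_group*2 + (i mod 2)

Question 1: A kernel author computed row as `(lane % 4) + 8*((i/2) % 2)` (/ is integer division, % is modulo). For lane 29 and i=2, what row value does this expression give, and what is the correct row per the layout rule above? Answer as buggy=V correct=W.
`(lane % 4) + 8*((i/2) % 2)`[29,2]→9
lane 29: G=7 (29/4), T=1 (29%4)
i=2: r=7+8=15, c=1*2+0=2
row: 9 vs 15

buggy=9 correct=15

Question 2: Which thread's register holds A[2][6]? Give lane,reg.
11,0

r=2⇒gr=2,Rb=0  c=6⇒th=3,odd=0
L=2*4+3=11  i=0*2+0=0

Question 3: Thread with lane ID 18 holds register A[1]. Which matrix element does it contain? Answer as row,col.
lane 18: grp=4 (18/4), tig=2 (18%4)
i=1: r=4+0=4, c=2*2+1=5

4,5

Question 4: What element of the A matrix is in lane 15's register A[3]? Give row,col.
L=15→G=15>>2=3, T=15&3=3
[3]→row 3+8=11  col 3·2+1=7

11,7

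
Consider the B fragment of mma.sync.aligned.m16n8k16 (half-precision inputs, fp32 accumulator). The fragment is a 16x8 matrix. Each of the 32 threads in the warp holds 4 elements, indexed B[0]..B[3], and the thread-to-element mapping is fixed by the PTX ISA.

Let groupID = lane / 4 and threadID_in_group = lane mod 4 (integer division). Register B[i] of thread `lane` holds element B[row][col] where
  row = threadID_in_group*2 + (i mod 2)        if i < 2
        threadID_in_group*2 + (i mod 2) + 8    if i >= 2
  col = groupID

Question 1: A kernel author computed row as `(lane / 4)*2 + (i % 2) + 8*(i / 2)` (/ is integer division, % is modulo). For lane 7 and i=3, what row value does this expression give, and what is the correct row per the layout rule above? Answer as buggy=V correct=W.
buggy=11 correct=15

`(lane / 4)*2 + (i % 2) + 8*(i / 2)`[7,3]→11
lane 7: G=1 (7/4), T=3 (7%4)
i=3: r=3*2+1+8=15, c=G=1
row: 11 vs 15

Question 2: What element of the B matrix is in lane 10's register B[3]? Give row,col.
13,2

lane 10->10/4=2, 10 mod 4=2
i=3  r:2·2+1+8->13  c:2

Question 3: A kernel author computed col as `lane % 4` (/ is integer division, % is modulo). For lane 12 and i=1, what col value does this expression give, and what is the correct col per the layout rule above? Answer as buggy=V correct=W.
`lane % 4`[12,1]→0
lane 12→12/4=3, 12 mod 4=0
i=1  r:2·0+1+0→1  c:3
col: 0 vs 3

buggy=0 correct=3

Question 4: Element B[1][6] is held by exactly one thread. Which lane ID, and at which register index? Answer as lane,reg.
c=6->g=6  r=1->rb=0,t=0,b0=1
L=6*4+0=24  i=0*2+1=1

24,1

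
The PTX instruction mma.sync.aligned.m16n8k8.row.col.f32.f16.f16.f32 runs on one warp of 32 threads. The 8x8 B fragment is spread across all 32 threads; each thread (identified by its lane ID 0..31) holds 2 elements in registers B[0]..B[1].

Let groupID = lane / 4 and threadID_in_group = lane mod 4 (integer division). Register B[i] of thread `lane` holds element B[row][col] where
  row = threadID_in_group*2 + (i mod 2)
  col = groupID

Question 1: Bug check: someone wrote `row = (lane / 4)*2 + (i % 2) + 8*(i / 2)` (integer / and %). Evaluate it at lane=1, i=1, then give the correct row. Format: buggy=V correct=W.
`(lane / 4)*2 + (i % 2) + 8*(i / 2)`[1,1]->1
L=1->g=1>>2=0, t=1&3=1
[1]->row 1·2+1=3  col g=0
row: 1 vs 3

buggy=1 correct=3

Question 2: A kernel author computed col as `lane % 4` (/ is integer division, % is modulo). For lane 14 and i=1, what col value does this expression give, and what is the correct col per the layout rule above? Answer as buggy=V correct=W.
`lane % 4`[14,1]->2
L=14->g=14>>2=3, t=14&3=2
[1]->row 2·2+1=5  col g=3
col: 2 vs 3

buggy=2 correct=3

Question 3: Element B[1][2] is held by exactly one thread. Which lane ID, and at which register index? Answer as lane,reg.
c=2->g=2  r=1->t=0,b0=1
L=2*4+0=8  i=1=1

8,1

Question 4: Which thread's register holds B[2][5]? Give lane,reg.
21,0

c=5->g=5  r=2->t=1,b0=0
L=5*4+1=21  i=0=0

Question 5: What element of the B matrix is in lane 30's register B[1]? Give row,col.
5,7

30: gr=7,th=2
[1] (2*2+1,7) = (5,7)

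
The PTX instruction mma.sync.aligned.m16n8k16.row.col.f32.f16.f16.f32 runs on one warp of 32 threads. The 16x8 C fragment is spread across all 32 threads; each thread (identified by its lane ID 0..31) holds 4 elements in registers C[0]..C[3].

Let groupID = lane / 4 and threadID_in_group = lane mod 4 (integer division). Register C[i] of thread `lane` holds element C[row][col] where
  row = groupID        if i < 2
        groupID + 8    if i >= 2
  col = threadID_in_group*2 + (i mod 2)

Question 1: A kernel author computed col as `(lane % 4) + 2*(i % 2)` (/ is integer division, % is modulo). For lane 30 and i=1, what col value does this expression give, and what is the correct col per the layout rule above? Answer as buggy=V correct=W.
`(lane % 4) + 2*(i % 2)`[30,1]->4
lane 30: gid=7 (30/4), tid=2 (30%4)
i=1: r=7+0=7, c=2*2+1=5
col: 4 vs 5

buggy=4 correct=5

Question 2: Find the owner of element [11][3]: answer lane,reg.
13,3

r: 11->gid=3,r8=1  c: 3->tid=1,i&1=1
L=3*4+1=13  i=1*2+1=3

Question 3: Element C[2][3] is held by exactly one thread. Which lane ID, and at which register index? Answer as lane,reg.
r:2=>grp=2,rB=0  c:3=>tig=1,lo=1
L=2*4+1=9  i=0*2+1=1

9,1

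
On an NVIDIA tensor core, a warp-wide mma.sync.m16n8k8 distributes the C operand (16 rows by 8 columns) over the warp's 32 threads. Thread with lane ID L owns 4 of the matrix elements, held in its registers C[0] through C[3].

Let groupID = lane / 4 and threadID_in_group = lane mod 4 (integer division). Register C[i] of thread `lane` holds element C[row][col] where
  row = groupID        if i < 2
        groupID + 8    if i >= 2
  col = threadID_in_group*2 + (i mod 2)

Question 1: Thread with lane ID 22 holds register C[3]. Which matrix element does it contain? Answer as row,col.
lane 22→22/4=5, 22 mod 4=2
i=3  r:5+8→13  c:2·2+1→5

13,5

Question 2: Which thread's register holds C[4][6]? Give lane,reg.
r=4→G=4,rhi=0  c=6→T=3,p=0
L=4*4+3=19  i=0*2+0=0

19,0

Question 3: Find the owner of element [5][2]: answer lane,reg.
21,0

r=5→G=5,rhi=0  c=2→T=1,p=0
L=5*4+1=21  i=0*2+0=0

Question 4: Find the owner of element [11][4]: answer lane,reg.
14,2

r:11=>grp=3,rB=1  c:4=>tig=2,lo=0
L=3*4+2=14  i=1*2+0=2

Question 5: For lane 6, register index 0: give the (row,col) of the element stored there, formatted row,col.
1,4

6: grp=1,tig=2
[0] (1+0,2*2+0) = (1,4)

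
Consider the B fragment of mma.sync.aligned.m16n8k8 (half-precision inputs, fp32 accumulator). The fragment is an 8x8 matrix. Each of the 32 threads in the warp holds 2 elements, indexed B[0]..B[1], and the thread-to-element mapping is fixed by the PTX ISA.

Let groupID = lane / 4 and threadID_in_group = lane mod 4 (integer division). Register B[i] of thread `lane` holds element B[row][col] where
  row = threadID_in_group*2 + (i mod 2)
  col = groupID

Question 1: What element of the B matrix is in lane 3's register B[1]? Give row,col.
7,0

L=3=>grp=3>>2=0, tig=3&3=3
[1]=>row 3·2+1=7  col grp=0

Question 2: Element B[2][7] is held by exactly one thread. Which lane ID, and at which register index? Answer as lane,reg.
c=7→G=7  r=2→T=1,p=0
L=7*4+1=29  i=0=0

29,0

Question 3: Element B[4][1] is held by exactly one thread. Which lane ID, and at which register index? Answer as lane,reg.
c=1⇒gr=1  r=4⇒th=2,odd=0
L=1*4+2=6  i=0=0

6,0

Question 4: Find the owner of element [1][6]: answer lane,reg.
c=6->g=6  r=1->t=0,b0=1
L=6*4+0=24  i=1=1

24,1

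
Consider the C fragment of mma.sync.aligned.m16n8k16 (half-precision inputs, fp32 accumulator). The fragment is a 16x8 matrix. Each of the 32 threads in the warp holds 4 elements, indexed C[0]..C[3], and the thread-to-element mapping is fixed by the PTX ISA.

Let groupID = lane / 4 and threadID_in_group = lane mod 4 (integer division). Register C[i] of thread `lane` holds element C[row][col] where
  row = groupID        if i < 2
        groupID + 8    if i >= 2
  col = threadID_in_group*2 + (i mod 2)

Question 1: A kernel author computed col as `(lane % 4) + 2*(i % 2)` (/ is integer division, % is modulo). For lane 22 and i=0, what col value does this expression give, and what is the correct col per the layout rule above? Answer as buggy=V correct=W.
`(lane % 4) + 2*(i % 2)`[22,0]->2
22: gid=5,tid=2
[0] (5+0,2*2+0) = (5,4)
col: 2 vs 4

buggy=2 correct=4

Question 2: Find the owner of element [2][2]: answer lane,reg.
9,0

r: 2->gid=2,r8=0  c: 2->tid=1,i&1=0
L=2*4+1=9  i=0*2+0=0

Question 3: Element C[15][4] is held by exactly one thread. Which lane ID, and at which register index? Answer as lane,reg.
30,2

r=15⇒gr=7,Rb=1  c=4⇒th=2,odd=0
L=7*4+2=30  i=1*2+0=2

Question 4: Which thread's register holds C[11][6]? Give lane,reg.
15,2

r: 11->gid=3,r8=1  c: 6->tid=3,i&1=0
L=3*4+3=15  i=1*2+0=2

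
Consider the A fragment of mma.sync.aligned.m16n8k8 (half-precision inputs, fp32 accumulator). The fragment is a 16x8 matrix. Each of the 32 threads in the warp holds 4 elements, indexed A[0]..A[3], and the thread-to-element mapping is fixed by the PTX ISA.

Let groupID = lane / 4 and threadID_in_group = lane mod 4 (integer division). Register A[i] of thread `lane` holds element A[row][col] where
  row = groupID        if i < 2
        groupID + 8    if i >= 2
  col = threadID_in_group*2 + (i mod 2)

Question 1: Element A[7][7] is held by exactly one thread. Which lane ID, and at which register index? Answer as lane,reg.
r=7->g=7,rb=0  c=7->t=3,b0=1
L=7*4+3=31  i=0*2+1=1

31,1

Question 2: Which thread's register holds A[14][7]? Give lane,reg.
r=14→G=6,rhi=1  c=7→T=3,p=1
L=6*4+3=27  i=1*2+1=3

27,3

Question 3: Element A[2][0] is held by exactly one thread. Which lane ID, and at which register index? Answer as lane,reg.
8,0

r:2=>grp=2,rB=0  c:0=>tig=0,lo=0
L=2*4+0=8  i=0*2+0=0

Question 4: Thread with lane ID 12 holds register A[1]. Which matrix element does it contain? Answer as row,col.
3,1

12: grp=3,tig=0
[1] (3+0,0*2+1) = (3,1)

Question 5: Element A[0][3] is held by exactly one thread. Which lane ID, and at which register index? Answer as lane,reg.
1,1

r=0⇒gr=0,Rb=0  c=3⇒th=1,odd=1
L=0*4+1=1  i=0*2+1=1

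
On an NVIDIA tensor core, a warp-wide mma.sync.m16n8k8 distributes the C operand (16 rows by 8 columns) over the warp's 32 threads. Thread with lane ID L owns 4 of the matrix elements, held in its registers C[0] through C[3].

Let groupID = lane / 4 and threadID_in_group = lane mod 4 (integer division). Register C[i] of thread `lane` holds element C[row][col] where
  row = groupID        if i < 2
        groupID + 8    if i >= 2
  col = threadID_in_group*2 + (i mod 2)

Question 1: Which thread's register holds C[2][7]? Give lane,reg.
11,1

r: 2->gid=2,r8=0  c: 7->tid=3,i&1=1
L=2*4+3=11  i=0*2+1=1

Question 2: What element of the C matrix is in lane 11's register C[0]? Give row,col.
11: g=2,t=3
[0] (2+0,3*2+0) = (2,6)

2,6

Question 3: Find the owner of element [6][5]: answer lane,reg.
26,1

r: 6->gid=6,r8=0  c: 5->tid=2,i&1=1
L=6*4+2=26  i=0*2+1=1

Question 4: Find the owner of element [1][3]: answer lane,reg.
r=1->g=1,rb=0  c=3->t=1,b0=1
L=1*4+1=5  i=0*2+1=1

5,1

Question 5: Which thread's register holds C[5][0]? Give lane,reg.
r=5->g=5,rb=0  c=0->t=0,b0=0
L=5*4+0=20  i=0*2+0=0

20,0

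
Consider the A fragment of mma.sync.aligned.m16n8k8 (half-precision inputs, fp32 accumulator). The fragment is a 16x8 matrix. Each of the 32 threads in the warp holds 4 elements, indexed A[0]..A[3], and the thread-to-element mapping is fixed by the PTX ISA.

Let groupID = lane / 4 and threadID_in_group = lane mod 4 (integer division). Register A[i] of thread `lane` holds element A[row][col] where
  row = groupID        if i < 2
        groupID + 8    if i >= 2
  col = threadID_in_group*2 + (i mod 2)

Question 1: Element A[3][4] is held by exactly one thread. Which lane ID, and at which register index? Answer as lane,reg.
14,0

r=3→G=3,rhi=0  c=4→T=2,p=0
L=3*4+2=14  i=0*2+0=0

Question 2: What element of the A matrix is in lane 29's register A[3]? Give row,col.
lane 29: G=7 (29/4), T=1 (29%4)
i=3: r=7+8=15, c=1*2+1=3

15,3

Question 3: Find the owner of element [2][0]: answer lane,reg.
8,0

r:2=>grp=2,rB=0  c:0=>tig=0,lo=0
L=2*4+0=8  i=0*2+0=0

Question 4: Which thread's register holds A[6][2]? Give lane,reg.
25,0

r: 6->gid=6,r8=0  c: 2->tid=1,i&1=0
L=6*4+1=25  i=0*2+0=0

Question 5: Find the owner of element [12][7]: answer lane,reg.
r=12->g=4,rb=1  c=7->t=3,b0=1
L=4*4+3=19  i=1*2+1=3

19,3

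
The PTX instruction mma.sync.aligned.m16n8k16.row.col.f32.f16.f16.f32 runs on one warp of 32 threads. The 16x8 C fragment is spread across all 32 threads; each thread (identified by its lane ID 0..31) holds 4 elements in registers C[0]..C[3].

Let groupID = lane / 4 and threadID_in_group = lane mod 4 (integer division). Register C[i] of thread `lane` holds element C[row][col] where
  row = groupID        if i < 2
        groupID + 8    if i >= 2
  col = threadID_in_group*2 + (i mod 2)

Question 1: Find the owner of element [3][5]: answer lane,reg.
14,1

r:3=>grp=3,rB=0  c:5=>tig=2,lo=1
L=3*4+2=14  i=0*2+1=1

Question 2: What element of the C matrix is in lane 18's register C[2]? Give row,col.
12,4

lane 18: gr=4 (18/4), th=2 (18%4)
i=2: r=4+8=12, c=2*2+0=4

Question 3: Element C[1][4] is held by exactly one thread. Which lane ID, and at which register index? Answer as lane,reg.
r=1⇒gr=1,Rb=0  c=4⇒th=2,odd=0
L=1*4+2=6  i=0*2+0=0

6,0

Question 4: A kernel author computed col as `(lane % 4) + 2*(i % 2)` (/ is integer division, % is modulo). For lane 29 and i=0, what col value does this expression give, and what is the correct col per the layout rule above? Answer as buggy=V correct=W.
buggy=1 correct=2

`(lane % 4) + 2*(i % 2)`[29,0]⇒1
lane 29: gr=7 (29/4), th=1 (29%4)
i=0: r=7+0=7, c=1*2+0=2
col: 1 vs 2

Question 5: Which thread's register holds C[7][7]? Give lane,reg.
r=7⇒gr=7,Rb=0  c=7⇒th=3,odd=1
L=7*4+3=31  i=0*2+1=1

31,1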